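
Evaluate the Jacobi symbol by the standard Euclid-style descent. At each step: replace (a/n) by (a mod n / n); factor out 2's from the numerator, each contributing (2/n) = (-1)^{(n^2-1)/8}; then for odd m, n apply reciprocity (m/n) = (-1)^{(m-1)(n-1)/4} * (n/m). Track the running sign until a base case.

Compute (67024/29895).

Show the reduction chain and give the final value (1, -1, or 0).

1

(67024/29895): 67024 mod 29895 = 7234, so (67024/29895) = (7234/29895)
factor out 2^1: 7234 = 2^1·3617; with 29895 mod 8 = 7, (2/29895) = +1; sign now +1; continue with (3617/29895)
flip (3617/29895) -> (29895/3617): both odd, 3617 mod 4 = 1, 29895 mod 4 = 3, so the flip contributes +1; sign now +1
(29895/3617): 29895 mod 3617 = 959, so (29895/3617) = (959/3617)
flip (959/3617) -> (3617/959): both odd, 959 mod 4 = 3, 3617 mod 4 = 1, so the flip contributes +1; sign now +1
(3617/959): 3617 mod 959 = 740, so (3617/959) = (740/959)
factor out 2^2: 740 = 2^2·185; with 959 mod 8 = 7, (2/959) = +1; sign now +1; continue with (185/959)
flip (185/959) -> (959/185): both odd, 185 mod 4 = 1, 959 mod 4 = 3, so the flip contributes +1; sign now +1
(959/185): 959 mod 185 = 34, so (959/185) = (34/185)
factor out 2^1: 34 = 2^1·17; with 185 mod 8 = 1, (2/185) = +1; sign now +1; continue with (17/185)
flip (17/185) -> (185/17): both odd, 17 mod 4 = 1, 185 mod 4 = 1, so the flip contributes +1; sign now +1
(185/17): 185 mod 17 = 15, so (185/17) = (15/17)
flip (15/17) -> (17/15): both odd, 15 mod 4 = 3, 17 mod 4 = 1, so the flip contributes +1; sign now +1
(17/15): 17 mod 15 = 2, so (17/15) = (2/15)
factor out 2^1: 2 = 2^1·1; with 15 mod 8 = 7, (2/15) = +1; sign now +1; continue with (1/15)
reached (1/15) = 1, so the symbol is +1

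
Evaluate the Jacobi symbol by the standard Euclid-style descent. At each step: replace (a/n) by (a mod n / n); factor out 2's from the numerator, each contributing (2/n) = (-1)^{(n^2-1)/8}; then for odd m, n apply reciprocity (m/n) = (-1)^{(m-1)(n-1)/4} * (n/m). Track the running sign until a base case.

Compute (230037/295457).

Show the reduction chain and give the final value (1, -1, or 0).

1

reciprocity: (230037/295457) = +1·(295457/230037) since 230037 mod 4 = 1, 295457 mod 4 = 1; sign now +1
(295457/230037) = (65420/230037)   [reduce mod 230037]
65420 = 2^2·16355; (2/230037) = -1 since 230037 mod 8 = 5, so (65420/230037) = (-1)^2·(16355/230037); sign now +1
reciprocity: (16355/230037) = +1·(230037/16355) since 16355 mod 4 = 3, 230037 mod 4 = 1; sign now +1
(230037/16355) = (1067/16355)   [reduce mod 16355]
reciprocity: (1067/16355) = -1·(16355/1067) since 1067 mod 4 = 3, 16355 mod 4 = 3; sign now -1
(16355/1067) = (350/1067)   [reduce mod 1067]
350 = 2^1·175; (2/1067) = -1 since 1067 mod 8 = 3, so (350/1067) = (-1)^1·(175/1067); sign now +1
reciprocity: (175/1067) = -1·(1067/175) since 175 mod 4 = 3, 1067 mod 4 = 3; sign now -1
(1067/175) = (17/175)   [reduce mod 175]
reciprocity: (17/175) = +1·(175/17) since 17 mod 4 = 1, 175 mod 4 = 3; sign now -1
(175/17) = (5/17)   [reduce mod 17]
reciprocity: (5/17) = +1·(17/5) since 5 mod 4 = 1, 17 mod 4 = 1; sign now -1
(17/5) = (2/5)   [reduce mod 5]
2 = 2^1·1; (2/5) = -1 since 5 mod 8 = 5, so (2/5) = (-1)^1·(1/5); sign now +1
(1/5) = 1; final value = sign = +1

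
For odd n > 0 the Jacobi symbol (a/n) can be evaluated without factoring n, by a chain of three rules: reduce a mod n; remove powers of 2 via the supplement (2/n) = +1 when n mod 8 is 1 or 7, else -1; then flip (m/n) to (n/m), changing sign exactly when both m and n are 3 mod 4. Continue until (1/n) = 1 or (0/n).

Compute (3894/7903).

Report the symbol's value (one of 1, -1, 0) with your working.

3894 = 2^1·1947; (2/7903) = +1 since 7903 mod 8 = 7, so (3894/7903) = (+1)^1·(1947/7903); sign now +1
reciprocity: (1947/7903) = -1·(7903/1947) since 1947 mod 4 = 3, 7903 mod 4 = 3; sign now -1
(7903/1947) = (115/1947)   [reduce mod 1947]
reciprocity: (115/1947) = -1·(1947/115) since 115 mod 4 = 3, 1947 mod 4 = 3; sign now +1
(1947/115) = (107/115)   [reduce mod 115]
reciprocity: (107/115) = -1·(115/107) since 107 mod 4 = 3, 115 mod 4 = 3; sign now -1
(115/107) = (8/107)   [reduce mod 107]
8 = 2^3·1; (2/107) = -1 since 107 mod 8 = 3, so (8/107) = (-1)^3·(1/107); sign now +1
(1/107) = 1; final value = sign = +1

1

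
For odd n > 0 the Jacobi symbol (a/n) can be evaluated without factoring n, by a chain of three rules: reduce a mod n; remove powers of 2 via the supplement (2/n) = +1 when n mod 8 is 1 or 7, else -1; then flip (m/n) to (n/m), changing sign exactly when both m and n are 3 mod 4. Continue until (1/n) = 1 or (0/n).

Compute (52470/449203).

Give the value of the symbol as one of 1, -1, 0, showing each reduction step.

1

52470 = 2^1·26235; (2/449203) = -1 since 449203 mod 8 = 3, so (52470/449203) = (-1)^1·(26235/449203); sign now -1
reciprocity: (26235/449203) = -1·(449203/26235) since 26235 mod 4 = 3, 449203 mod 4 = 3; sign now +1
(449203/26235) = (3208/26235)   [reduce mod 26235]
3208 = 2^3·401; (2/26235) = -1 since 26235 mod 8 = 3, so (3208/26235) = (-1)^3·(401/26235); sign now -1
reciprocity: (401/26235) = +1·(26235/401) since 401 mod 4 = 1, 26235 mod 4 = 3; sign now -1
(26235/401) = (170/401)   [reduce mod 401]
170 = 2^1·85; (2/401) = +1 since 401 mod 8 = 1, so (170/401) = (+1)^1·(85/401); sign now -1
reciprocity: (85/401) = +1·(401/85) since 85 mod 4 = 1, 401 mod 4 = 1; sign now -1
(401/85) = (61/85)   [reduce mod 85]
reciprocity: (61/85) = +1·(85/61) since 61 mod 4 = 1, 85 mod 4 = 1; sign now -1
(85/61) = (24/61)   [reduce mod 61]
24 = 2^3·3; (2/61) = -1 since 61 mod 8 = 5, so (24/61) = (-1)^3·(3/61); sign now +1
reciprocity: (3/61) = +1·(61/3) since 3 mod 4 = 3, 61 mod 4 = 1; sign now +1
(61/3) = (1/3)   [reduce mod 3]
(1/3) = 1; final value = sign = +1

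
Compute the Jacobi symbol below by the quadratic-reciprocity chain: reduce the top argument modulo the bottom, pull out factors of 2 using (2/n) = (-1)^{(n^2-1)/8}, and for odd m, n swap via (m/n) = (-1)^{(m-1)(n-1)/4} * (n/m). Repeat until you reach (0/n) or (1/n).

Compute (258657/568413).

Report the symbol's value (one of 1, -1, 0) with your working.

0

flip (258657/568413) -> (568413/258657): both odd, 258657 mod 4 = 1, 568413 mod 4 = 1, so the flip contributes +1; sign now +1
(568413/258657): 568413 mod 258657 = 51099, so (568413/258657) = (51099/258657)
flip (51099/258657) -> (258657/51099): both odd, 51099 mod 4 = 3, 258657 mod 4 = 1, so the flip contributes +1; sign now +1
(258657/51099): 258657 mod 51099 = 3162, so (258657/51099) = (3162/51099)
factor out 2^1: 3162 = 2^1·1581; with 51099 mod 8 = 3, (2/51099) = -1; sign now -1; continue with (1581/51099)
flip (1581/51099) -> (51099/1581): both odd, 1581 mod 4 = 1, 51099 mod 4 = 3, so the flip contributes +1; sign now -1
(51099/1581): 51099 mod 1581 = 507, so (51099/1581) = (507/1581)
flip (507/1581) -> (1581/507): both odd, 507 mod 4 = 3, 1581 mod 4 = 1, so the flip contributes +1; sign now -1
(1581/507): 1581 mod 507 = 60, so (1581/507) = (60/507)
factor out 2^2: 60 = 2^2·15; with 507 mod 8 = 3, (2/507) = -1; sign now -1; continue with (15/507)
flip (15/507) -> (507/15): both odd, 15 mod 4 = 3, 507 mod 4 = 3, so the flip contributes -1; sign now +1
(507/15): 507 mod 15 = 12, so (507/15) = (12/15)
factor out 2^2: 12 = 2^2·3; with 15 mod 8 = 7, (2/15) = +1; sign now +1; continue with (3/15)
flip (3/15) -> (15/3): both odd, 3 mod 4 = 3, 15 mod 4 = 3, so the flip contributes -1; sign now -1
(15/3): 15 mod 3 = 0, so (15/3) = (0/3)
reached (0/3); gcd(a, n) > 1, so (0/3) = 0 and the symbol is 0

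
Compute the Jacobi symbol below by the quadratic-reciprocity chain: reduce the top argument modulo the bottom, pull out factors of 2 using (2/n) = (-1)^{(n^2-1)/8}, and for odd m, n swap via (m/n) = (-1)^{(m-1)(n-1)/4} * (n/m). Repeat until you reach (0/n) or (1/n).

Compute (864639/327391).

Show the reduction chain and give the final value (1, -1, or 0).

-1

(864639/327391) = (209857/327391)   [reduce mod 327391]
reciprocity: (209857/327391) = +1·(327391/209857) since 209857 mod 4 = 1, 327391 mod 4 = 3; sign now +1
(327391/209857) = (117534/209857)   [reduce mod 209857]
117534 = 2^1·58767; (2/209857) = +1 since 209857 mod 8 = 1, so (117534/209857) = (+1)^1·(58767/209857); sign now +1
reciprocity: (58767/209857) = +1·(209857/58767) since 58767 mod 4 = 3, 209857 mod 4 = 1; sign now +1
(209857/58767) = (33556/58767)   [reduce mod 58767]
33556 = 2^2·8389; (2/58767) = +1 since 58767 mod 8 = 7, so (33556/58767) = (+1)^2·(8389/58767); sign now +1
reciprocity: (8389/58767) = +1·(58767/8389) since 8389 mod 4 = 1, 58767 mod 4 = 3; sign now +1
(58767/8389) = (44/8389)   [reduce mod 8389]
44 = 2^2·11; (2/8389) = -1 since 8389 mod 8 = 5, so (44/8389) = (-1)^2·(11/8389); sign now +1
reciprocity: (11/8389) = +1·(8389/11) since 11 mod 4 = 3, 8389 mod 4 = 1; sign now +1
(8389/11) = (7/11)   [reduce mod 11]
reciprocity: (7/11) = -1·(11/7) since 7 mod 4 = 3, 11 mod 4 = 3; sign now -1
(11/7) = (4/7)   [reduce mod 7]
4 = 2^2·1; (2/7) = +1 since 7 mod 8 = 7, so (4/7) = (+1)^2·(1/7); sign now -1
(1/7) = 1; final value = sign = -1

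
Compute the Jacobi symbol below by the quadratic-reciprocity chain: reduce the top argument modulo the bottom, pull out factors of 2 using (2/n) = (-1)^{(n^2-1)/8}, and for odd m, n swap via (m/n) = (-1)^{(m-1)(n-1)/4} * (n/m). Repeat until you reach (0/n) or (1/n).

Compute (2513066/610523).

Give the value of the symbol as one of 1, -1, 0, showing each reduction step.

(2513066/610523): 2513066 mod 610523 = 70974, so (2513066/610523) = (70974/610523)
factor out 2^1: 70974 = 2^1·35487; with 610523 mod 8 = 3, (2/610523) = -1; sign now -1; continue with (35487/610523)
flip (35487/610523) -> (610523/35487): both odd, 35487 mod 4 = 3, 610523 mod 4 = 3, so the flip contributes -1; sign now +1
(610523/35487): 610523 mod 35487 = 7244, so (610523/35487) = (7244/35487)
factor out 2^2: 7244 = 2^2·1811; with 35487 mod 8 = 7, (2/35487) = +1; sign now +1; continue with (1811/35487)
flip (1811/35487) -> (35487/1811): both odd, 1811 mod 4 = 3, 35487 mod 4 = 3, so the flip contributes -1; sign now -1
(35487/1811): 35487 mod 1811 = 1078, so (35487/1811) = (1078/1811)
factor out 2^1: 1078 = 2^1·539; with 1811 mod 8 = 3, (2/1811) = -1; sign now +1; continue with (539/1811)
flip (539/1811) -> (1811/539): both odd, 539 mod 4 = 3, 1811 mod 4 = 3, so the flip contributes -1; sign now -1
(1811/539): 1811 mod 539 = 194, so (1811/539) = (194/539)
factor out 2^1: 194 = 2^1·97; with 539 mod 8 = 3, (2/539) = -1; sign now +1; continue with (97/539)
flip (97/539) -> (539/97): both odd, 97 mod 4 = 1, 539 mod 4 = 3, so the flip contributes +1; sign now +1
(539/97): 539 mod 97 = 54, so (539/97) = (54/97)
factor out 2^1: 54 = 2^1·27; with 97 mod 8 = 1, (2/97) = +1; sign now +1; continue with (27/97)
flip (27/97) -> (97/27): both odd, 27 mod 4 = 3, 97 mod 4 = 1, so the flip contributes +1; sign now +1
(97/27): 97 mod 27 = 16, so (97/27) = (16/27)
factor out 2^4: 16 = 2^4·1; with 27 mod 8 = 3, (2/27) = -1; sign now +1; continue with (1/27)
reached (1/27) = 1, so the symbol is +1

1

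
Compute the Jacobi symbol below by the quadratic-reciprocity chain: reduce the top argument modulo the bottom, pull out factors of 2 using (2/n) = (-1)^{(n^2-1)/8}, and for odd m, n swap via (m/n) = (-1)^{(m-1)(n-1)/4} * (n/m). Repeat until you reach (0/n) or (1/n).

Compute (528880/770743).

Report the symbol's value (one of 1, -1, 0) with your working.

1

factor out 2^4: 528880 = 2^4·33055; with 770743 mod 8 = 7, (2/770743) = +1; sign now +1; continue with (33055/770743)
flip (33055/770743) -> (770743/33055): both odd, 33055 mod 4 = 3, 770743 mod 4 = 3, so the flip contributes -1; sign now -1
(770743/33055): 770743 mod 33055 = 10478, so (770743/33055) = (10478/33055)
factor out 2^1: 10478 = 2^1·5239; with 33055 mod 8 = 7, (2/33055) = +1; sign now -1; continue with (5239/33055)
flip (5239/33055) -> (33055/5239): both odd, 5239 mod 4 = 3, 33055 mod 4 = 3, so the flip contributes -1; sign now +1
(33055/5239): 33055 mod 5239 = 1621, so (33055/5239) = (1621/5239)
flip (1621/5239) -> (5239/1621): both odd, 1621 mod 4 = 1, 5239 mod 4 = 3, so the flip contributes +1; sign now +1
(5239/1621): 5239 mod 1621 = 376, so (5239/1621) = (376/1621)
factor out 2^3: 376 = 2^3·47; with 1621 mod 8 = 5, (2/1621) = -1; sign now -1; continue with (47/1621)
flip (47/1621) -> (1621/47): both odd, 47 mod 4 = 3, 1621 mod 4 = 1, so the flip contributes +1; sign now -1
(1621/47): 1621 mod 47 = 23, so (1621/47) = (23/47)
flip (23/47) -> (47/23): both odd, 23 mod 4 = 3, 47 mod 4 = 3, so the flip contributes -1; sign now +1
(47/23): 47 mod 23 = 1, so (47/23) = (1/23)
reached (1/23) = 1, so the symbol is +1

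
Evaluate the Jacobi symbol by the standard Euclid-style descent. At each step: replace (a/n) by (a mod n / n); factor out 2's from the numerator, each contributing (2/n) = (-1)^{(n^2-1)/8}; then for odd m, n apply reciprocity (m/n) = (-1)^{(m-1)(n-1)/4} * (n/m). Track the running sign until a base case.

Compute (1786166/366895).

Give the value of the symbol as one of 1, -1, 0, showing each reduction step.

(1786166/366895): 1786166 mod 366895 = 318586, so (1786166/366895) = (318586/366895)
factor out 2^1: 318586 = 2^1·159293; with 366895 mod 8 = 7, (2/366895) = +1; sign now +1; continue with (159293/366895)
flip (159293/366895) -> (366895/159293): both odd, 159293 mod 4 = 1, 366895 mod 4 = 3, so the flip contributes +1; sign now +1
(366895/159293): 366895 mod 159293 = 48309, so (366895/159293) = (48309/159293)
flip (48309/159293) -> (159293/48309): both odd, 48309 mod 4 = 1, 159293 mod 4 = 1, so the flip contributes +1; sign now +1
(159293/48309): 159293 mod 48309 = 14366, so (159293/48309) = (14366/48309)
factor out 2^1: 14366 = 2^1·7183; with 48309 mod 8 = 5, (2/48309) = -1; sign now -1; continue with (7183/48309)
flip (7183/48309) -> (48309/7183): both odd, 7183 mod 4 = 3, 48309 mod 4 = 1, so the flip contributes +1; sign now -1
(48309/7183): 48309 mod 7183 = 5211, so (48309/7183) = (5211/7183)
flip (5211/7183) -> (7183/5211): both odd, 5211 mod 4 = 3, 7183 mod 4 = 3, so the flip contributes -1; sign now +1
(7183/5211): 7183 mod 5211 = 1972, so (7183/5211) = (1972/5211)
factor out 2^2: 1972 = 2^2·493; with 5211 mod 8 = 3, (2/5211) = -1; sign now +1; continue with (493/5211)
flip (493/5211) -> (5211/493): both odd, 493 mod 4 = 1, 5211 mod 4 = 3, so the flip contributes +1; sign now +1
(5211/493): 5211 mod 493 = 281, so (5211/493) = (281/493)
flip (281/493) -> (493/281): both odd, 281 mod 4 = 1, 493 mod 4 = 1, so the flip contributes +1; sign now +1
(493/281): 493 mod 281 = 212, so (493/281) = (212/281)
factor out 2^2: 212 = 2^2·53; with 281 mod 8 = 1, (2/281) = +1; sign now +1; continue with (53/281)
flip (53/281) -> (281/53): both odd, 53 mod 4 = 1, 281 mod 4 = 1, so the flip contributes +1; sign now +1
(281/53): 281 mod 53 = 16, so (281/53) = (16/53)
factor out 2^4: 16 = 2^4·1; with 53 mod 8 = 5, (2/53) = -1; sign now +1; continue with (1/53)
reached (1/53) = 1, so the symbol is +1

1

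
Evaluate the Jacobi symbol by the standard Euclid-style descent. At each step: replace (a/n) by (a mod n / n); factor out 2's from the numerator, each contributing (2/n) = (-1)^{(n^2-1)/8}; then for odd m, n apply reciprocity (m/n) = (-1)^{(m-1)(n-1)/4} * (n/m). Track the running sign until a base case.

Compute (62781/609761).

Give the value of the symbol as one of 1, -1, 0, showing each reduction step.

1

reciprocity: (62781/609761) = +1·(609761/62781) since 62781 mod 4 = 1, 609761 mod 4 = 1; sign now +1
(609761/62781) = (44732/62781)   [reduce mod 62781]
44732 = 2^2·11183; (2/62781) = -1 since 62781 mod 8 = 5, so (44732/62781) = (-1)^2·(11183/62781); sign now +1
reciprocity: (11183/62781) = +1·(62781/11183) since 11183 mod 4 = 3, 62781 mod 4 = 1; sign now +1
(62781/11183) = (6866/11183)   [reduce mod 11183]
6866 = 2^1·3433; (2/11183) = +1 since 11183 mod 8 = 7, so (6866/11183) = (+1)^1·(3433/11183); sign now +1
reciprocity: (3433/11183) = +1·(11183/3433) since 3433 mod 4 = 1, 11183 mod 4 = 3; sign now +1
(11183/3433) = (884/3433)   [reduce mod 3433]
884 = 2^2·221; (2/3433) = +1 since 3433 mod 8 = 1, so (884/3433) = (+1)^2·(221/3433); sign now +1
reciprocity: (221/3433) = +1·(3433/221) since 221 mod 4 = 1, 3433 mod 4 = 1; sign now +1
(3433/221) = (118/221)   [reduce mod 221]
118 = 2^1·59; (2/221) = -1 since 221 mod 8 = 5, so (118/221) = (-1)^1·(59/221); sign now -1
reciprocity: (59/221) = +1·(221/59) since 59 mod 4 = 3, 221 mod 4 = 1; sign now -1
(221/59) = (44/59)   [reduce mod 59]
44 = 2^2·11; (2/59) = -1 since 59 mod 8 = 3, so (44/59) = (-1)^2·(11/59); sign now -1
reciprocity: (11/59) = -1·(59/11) since 11 mod 4 = 3, 59 mod 4 = 3; sign now +1
(59/11) = (4/11)   [reduce mod 11]
4 = 2^2·1; (2/11) = -1 since 11 mod 8 = 3, so (4/11) = (-1)^2·(1/11); sign now +1
(1/11) = 1; final value = sign = +1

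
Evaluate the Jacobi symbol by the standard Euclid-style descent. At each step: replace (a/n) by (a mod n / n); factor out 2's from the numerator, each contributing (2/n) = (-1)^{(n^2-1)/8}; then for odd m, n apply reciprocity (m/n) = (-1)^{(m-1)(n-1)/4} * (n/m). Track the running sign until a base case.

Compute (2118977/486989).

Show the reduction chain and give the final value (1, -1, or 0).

(2118977/486989): 2118977 mod 486989 = 171021, so (2118977/486989) = (171021/486989)
flip (171021/486989) -> (486989/171021): both odd, 171021 mod 4 = 1, 486989 mod 4 = 1, so the flip contributes +1; sign now +1
(486989/171021): 486989 mod 171021 = 144947, so (486989/171021) = (144947/171021)
flip (144947/171021) -> (171021/144947): both odd, 144947 mod 4 = 3, 171021 mod 4 = 1, so the flip contributes +1; sign now +1
(171021/144947): 171021 mod 144947 = 26074, so (171021/144947) = (26074/144947)
factor out 2^1: 26074 = 2^1·13037; with 144947 mod 8 = 3, (2/144947) = -1; sign now -1; continue with (13037/144947)
flip (13037/144947) -> (144947/13037): both odd, 13037 mod 4 = 1, 144947 mod 4 = 3, so the flip contributes +1; sign now -1
(144947/13037): 144947 mod 13037 = 1540, so (144947/13037) = (1540/13037)
factor out 2^2: 1540 = 2^2·385; with 13037 mod 8 = 5, (2/13037) = -1; sign now -1; continue with (385/13037)
flip (385/13037) -> (13037/385): both odd, 385 mod 4 = 1, 13037 mod 4 = 1, so the flip contributes +1; sign now -1
(13037/385): 13037 mod 385 = 332, so (13037/385) = (332/385)
factor out 2^2: 332 = 2^2·83; with 385 mod 8 = 1, (2/385) = +1; sign now -1; continue with (83/385)
flip (83/385) -> (385/83): both odd, 83 mod 4 = 3, 385 mod 4 = 1, so the flip contributes +1; sign now -1
(385/83): 385 mod 83 = 53, so (385/83) = (53/83)
flip (53/83) -> (83/53): both odd, 53 mod 4 = 1, 83 mod 4 = 3, so the flip contributes +1; sign now -1
(83/53): 83 mod 53 = 30, so (83/53) = (30/53)
factor out 2^1: 30 = 2^1·15; with 53 mod 8 = 5, (2/53) = -1; sign now +1; continue with (15/53)
flip (15/53) -> (53/15): both odd, 15 mod 4 = 3, 53 mod 4 = 1, so the flip contributes +1; sign now +1
(53/15): 53 mod 15 = 8, so (53/15) = (8/15)
factor out 2^3: 8 = 2^3·1; with 15 mod 8 = 7, (2/15) = +1; sign now +1; continue with (1/15)
reached (1/15) = 1, so the symbol is +1

1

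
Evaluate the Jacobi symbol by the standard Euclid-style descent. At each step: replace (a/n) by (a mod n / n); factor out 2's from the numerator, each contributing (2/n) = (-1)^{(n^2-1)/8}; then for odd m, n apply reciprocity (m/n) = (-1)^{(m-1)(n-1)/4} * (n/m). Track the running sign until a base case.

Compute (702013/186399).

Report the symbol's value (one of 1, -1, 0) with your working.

(702013/186399) = (142816/186399)   [reduce mod 186399]
142816 = 2^5·4463; (2/186399) = +1 since 186399 mod 8 = 7, so (142816/186399) = (+1)^5·(4463/186399); sign now +1
reciprocity: (4463/186399) = -1·(186399/4463) since 4463 mod 4 = 3, 186399 mod 4 = 3; sign now -1
(186399/4463) = (3416/4463)   [reduce mod 4463]
3416 = 2^3·427; (2/4463) = +1 since 4463 mod 8 = 7, so (3416/4463) = (+1)^3·(427/4463); sign now -1
reciprocity: (427/4463) = -1·(4463/427) since 427 mod 4 = 3, 4463 mod 4 = 3; sign now +1
(4463/427) = (193/427)   [reduce mod 427]
reciprocity: (193/427) = +1·(427/193) since 193 mod 4 = 1, 427 mod 4 = 3; sign now +1
(427/193) = (41/193)   [reduce mod 193]
reciprocity: (41/193) = +1·(193/41) since 41 mod 4 = 1, 193 mod 4 = 1; sign now +1
(193/41) = (29/41)   [reduce mod 41]
reciprocity: (29/41) = +1·(41/29) since 29 mod 4 = 1, 41 mod 4 = 1; sign now +1
(41/29) = (12/29)   [reduce mod 29]
12 = 2^2·3; (2/29) = -1 since 29 mod 8 = 5, so (12/29) = (-1)^2·(3/29); sign now +1
reciprocity: (3/29) = +1·(29/3) since 3 mod 4 = 3, 29 mod 4 = 1; sign now +1
(29/3) = (2/3)   [reduce mod 3]
2 = 2^1·1; (2/3) = -1 since 3 mod 8 = 3, so (2/3) = (-1)^1·(1/3); sign now -1
(1/3) = 1; final value = sign = -1

-1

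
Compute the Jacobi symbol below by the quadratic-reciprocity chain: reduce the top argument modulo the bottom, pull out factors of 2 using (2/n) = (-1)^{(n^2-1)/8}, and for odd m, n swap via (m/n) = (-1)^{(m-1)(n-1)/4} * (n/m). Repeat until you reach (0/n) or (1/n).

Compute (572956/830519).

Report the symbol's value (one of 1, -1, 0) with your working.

1

factor out 2^2: 572956 = 2^2·143239; with 830519 mod 8 = 7, (2/830519) = +1; sign now +1; continue with (143239/830519)
flip (143239/830519) -> (830519/143239): both odd, 143239 mod 4 = 3, 830519 mod 4 = 3, so the flip contributes -1; sign now -1
(830519/143239): 830519 mod 143239 = 114324, so (830519/143239) = (114324/143239)
factor out 2^2: 114324 = 2^2·28581; with 143239 mod 8 = 7, (2/143239) = +1; sign now -1; continue with (28581/143239)
flip (28581/143239) -> (143239/28581): both odd, 28581 mod 4 = 1, 143239 mod 4 = 3, so the flip contributes +1; sign now -1
(143239/28581): 143239 mod 28581 = 334, so (143239/28581) = (334/28581)
factor out 2^1: 334 = 2^1·167; with 28581 mod 8 = 5, (2/28581) = -1; sign now +1; continue with (167/28581)
flip (167/28581) -> (28581/167): both odd, 167 mod 4 = 3, 28581 mod 4 = 1, so the flip contributes +1; sign now +1
(28581/167): 28581 mod 167 = 24, so (28581/167) = (24/167)
factor out 2^3: 24 = 2^3·3; with 167 mod 8 = 7, (2/167) = +1; sign now +1; continue with (3/167)
flip (3/167) -> (167/3): both odd, 3 mod 4 = 3, 167 mod 4 = 3, so the flip contributes -1; sign now -1
(167/3): 167 mod 3 = 2, so (167/3) = (2/3)
factor out 2^1: 2 = 2^1·1; with 3 mod 8 = 3, (2/3) = -1; sign now +1; continue with (1/3)
reached (1/3) = 1, so the symbol is +1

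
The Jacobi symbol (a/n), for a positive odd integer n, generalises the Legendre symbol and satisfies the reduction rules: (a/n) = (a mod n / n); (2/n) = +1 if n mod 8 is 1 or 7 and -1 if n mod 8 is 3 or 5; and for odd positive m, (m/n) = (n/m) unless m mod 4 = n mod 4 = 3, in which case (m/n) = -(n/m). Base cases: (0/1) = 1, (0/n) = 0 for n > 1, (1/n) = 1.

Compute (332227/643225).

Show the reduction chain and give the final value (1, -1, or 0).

1

reciprocity: (332227/643225) = +1·(643225/332227) since 332227 mod 4 = 3, 643225 mod 4 = 1; sign now +1
(643225/332227) = (310998/332227)   [reduce mod 332227]
310998 = 2^1·155499; (2/332227) = -1 since 332227 mod 8 = 3, so (310998/332227) = (-1)^1·(155499/332227); sign now -1
reciprocity: (155499/332227) = -1·(332227/155499) since 155499 mod 4 = 3, 332227 mod 4 = 3; sign now +1
(332227/155499) = (21229/155499)   [reduce mod 155499]
reciprocity: (21229/155499) = +1·(155499/21229) since 21229 mod 4 = 1, 155499 mod 4 = 3; sign now +1
(155499/21229) = (6896/21229)   [reduce mod 21229]
6896 = 2^4·431; (2/21229) = -1 since 21229 mod 8 = 5, so (6896/21229) = (-1)^4·(431/21229); sign now +1
reciprocity: (431/21229) = +1·(21229/431) since 431 mod 4 = 3, 21229 mod 4 = 1; sign now +1
(21229/431) = (110/431)   [reduce mod 431]
110 = 2^1·55; (2/431) = +1 since 431 mod 8 = 7, so (110/431) = (+1)^1·(55/431); sign now +1
reciprocity: (55/431) = -1·(431/55) since 55 mod 4 = 3, 431 mod 4 = 3; sign now -1
(431/55) = (46/55)   [reduce mod 55]
46 = 2^1·23; (2/55) = +1 since 55 mod 8 = 7, so (46/55) = (+1)^1·(23/55); sign now -1
reciprocity: (23/55) = -1·(55/23) since 23 mod 4 = 3, 55 mod 4 = 3; sign now +1
(55/23) = (9/23)   [reduce mod 23]
reciprocity: (9/23) = +1·(23/9) since 9 mod 4 = 1, 23 mod 4 = 3; sign now +1
(23/9) = (5/9)   [reduce mod 9]
reciprocity: (5/9) = +1·(9/5) since 5 mod 4 = 1, 9 mod 4 = 1; sign now +1
(9/5) = (4/5)   [reduce mod 5]
4 = 2^2·1; (2/5) = -1 since 5 mod 8 = 5, so (4/5) = (-1)^2·(1/5); sign now +1
(1/5) = 1; final value = sign = +1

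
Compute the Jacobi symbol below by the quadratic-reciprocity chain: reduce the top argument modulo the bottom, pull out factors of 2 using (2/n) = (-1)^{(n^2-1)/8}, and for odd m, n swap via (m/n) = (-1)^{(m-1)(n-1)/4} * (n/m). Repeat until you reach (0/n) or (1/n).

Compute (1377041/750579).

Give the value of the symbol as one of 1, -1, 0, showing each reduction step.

-1

(1377041/750579): 1377041 mod 750579 = 626462, so (1377041/750579) = (626462/750579)
factor out 2^1: 626462 = 2^1·313231; with 750579 mod 8 = 3, (2/750579) = -1; sign now -1; continue with (313231/750579)
flip (313231/750579) -> (750579/313231): both odd, 313231 mod 4 = 3, 750579 mod 4 = 3, so the flip contributes -1; sign now +1
(750579/313231): 750579 mod 313231 = 124117, so (750579/313231) = (124117/313231)
flip (124117/313231) -> (313231/124117): both odd, 124117 mod 4 = 1, 313231 mod 4 = 3, so the flip contributes +1; sign now +1
(313231/124117): 313231 mod 124117 = 64997, so (313231/124117) = (64997/124117)
flip (64997/124117) -> (124117/64997): both odd, 64997 mod 4 = 1, 124117 mod 4 = 1, so the flip contributes +1; sign now +1
(124117/64997): 124117 mod 64997 = 59120, so (124117/64997) = (59120/64997)
factor out 2^4: 59120 = 2^4·3695; with 64997 mod 8 = 5, (2/64997) = -1; sign now +1; continue with (3695/64997)
flip (3695/64997) -> (64997/3695): both odd, 3695 mod 4 = 3, 64997 mod 4 = 1, so the flip contributes +1; sign now +1
(64997/3695): 64997 mod 3695 = 2182, so (64997/3695) = (2182/3695)
factor out 2^1: 2182 = 2^1·1091; with 3695 mod 8 = 7, (2/3695) = +1; sign now +1; continue with (1091/3695)
flip (1091/3695) -> (3695/1091): both odd, 1091 mod 4 = 3, 3695 mod 4 = 3, so the flip contributes -1; sign now -1
(3695/1091): 3695 mod 1091 = 422, so (3695/1091) = (422/1091)
factor out 2^1: 422 = 2^1·211; with 1091 mod 8 = 3, (2/1091) = -1; sign now +1; continue with (211/1091)
flip (211/1091) -> (1091/211): both odd, 211 mod 4 = 3, 1091 mod 4 = 3, so the flip contributes -1; sign now -1
(1091/211): 1091 mod 211 = 36, so (1091/211) = (36/211)
factor out 2^2: 36 = 2^2·9; with 211 mod 8 = 3, (2/211) = -1; sign now -1; continue with (9/211)
flip (9/211) -> (211/9): both odd, 9 mod 4 = 1, 211 mod 4 = 3, so the flip contributes +1; sign now -1
(211/9): 211 mod 9 = 4, so (211/9) = (4/9)
factor out 2^2: 4 = 2^2·1; with 9 mod 8 = 1, (2/9) = +1; sign now -1; continue with (1/9)
reached (1/9) = 1, so the symbol is -1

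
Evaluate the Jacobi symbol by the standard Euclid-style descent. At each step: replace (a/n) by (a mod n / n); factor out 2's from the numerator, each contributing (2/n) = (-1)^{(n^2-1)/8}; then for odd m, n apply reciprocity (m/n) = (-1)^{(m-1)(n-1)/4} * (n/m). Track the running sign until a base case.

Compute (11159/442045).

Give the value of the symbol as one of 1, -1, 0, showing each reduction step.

1

flip (11159/442045) -> (442045/11159): both odd, 11159 mod 4 = 3, 442045 mod 4 = 1, so the flip contributes +1; sign now +1
(442045/11159): 442045 mod 11159 = 6844, so (442045/11159) = (6844/11159)
factor out 2^2: 6844 = 2^2·1711; with 11159 mod 8 = 7, (2/11159) = +1; sign now +1; continue with (1711/11159)
flip (1711/11159) -> (11159/1711): both odd, 1711 mod 4 = 3, 11159 mod 4 = 3, so the flip contributes -1; sign now -1
(11159/1711): 11159 mod 1711 = 893, so (11159/1711) = (893/1711)
flip (893/1711) -> (1711/893): both odd, 893 mod 4 = 1, 1711 mod 4 = 3, so the flip contributes +1; sign now -1
(1711/893): 1711 mod 893 = 818, so (1711/893) = (818/893)
factor out 2^1: 818 = 2^1·409; with 893 mod 8 = 5, (2/893) = -1; sign now +1; continue with (409/893)
flip (409/893) -> (893/409): both odd, 409 mod 4 = 1, 893 mod 4 = 1, so the flip contributes +1; sign now +1
(893/409): 893 mod 409 = 75, so (893/409) = (75/409)
flip (75/409) -> (409/75): both odd, 75 mod 4 = 3, 409 mod 4 = 1, so the flip contributes +1; sign now +1
(409/75): 409 mod 75 = 34, so (409/75) = (34/75)
factor out 2^1: 34 = 2^1·17; with 75 mod 8 = 3, (2/75) = -1; sign now -1; continue with (17/75)
flip (17/75) -> (75/17): both odd, 17 mod 4 = 1, 75 mod 4 = 3, so the flip contributes +1; sign now -1
(75/17): 75 mod 17 = 7, so (75/17) = (7/17)
flip (7/17) -> (17/7): both odd, 7 mod 4 = 3, 17 mod 4 = 1, so the flip contributes +1; sign now -1
(17/7): 17 mod 7 = 3, so (17/7) = (3/7)
flip (3/7) -> (7/3): both odd, 3 mod 4 = 3, 7 mod 4 = 3, so the flip contributes -1; sign now +1
(7/3): 7 mod 3 = 1, so (7/3) = (1/3)
reached (1/3) = 1, so the symbol is +1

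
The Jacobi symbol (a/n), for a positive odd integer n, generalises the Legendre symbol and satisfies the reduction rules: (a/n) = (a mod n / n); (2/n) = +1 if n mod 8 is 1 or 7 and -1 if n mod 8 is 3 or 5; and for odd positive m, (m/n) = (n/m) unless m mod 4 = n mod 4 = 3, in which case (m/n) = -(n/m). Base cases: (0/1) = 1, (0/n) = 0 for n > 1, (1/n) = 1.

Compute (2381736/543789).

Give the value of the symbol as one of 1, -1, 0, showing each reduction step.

0

(2381736/543789): 2381736 mod 543789 = 206580, so (2381736/543789) = (206580/543789)
factor out 2^2: 206580 = 2^2·51645; with 543789 mod 8 = 5, (2/543789) = -1; sign now +1; continue with (51645/543789)
flip (51645/543789) -> (543789/51645): both odd, 51645 mod 4 = 1, 543789 mod 4 = 1, so the flip contributes +1; sign now +1
(543789/51645): 543789 mod 51645 = 27339, so (543789/51645) = (27339/51645)
flip (27339/51645) -> (51645/27339): both odd, 27339 mod 4 = 3, 51645 mod 4 = 1, so the flip contributes +1; sign now +1
(51645/27339): 51645 mod 27339 = 24306, so (51645/27339) = (24306/27339)
factor out 2^1: 24306 = 2^1·12153; with 27339 mod 8 = 3, (2/27339) = -1; sign now -1; continue with (12153/27339)
flip (12153/27339) -> (27339/12153): both odd, 12153 mod 4 = 1, 27339 mod 4 = 3, so the flip contributes +1; sign now -1
(27339/12153): 27339 mod 12153 = 3033, so (27339/12153) = (3033/12153)
flip (3033/12153) -> (12153/3033): both odd, 3033 mod 4 = 1, 12153 mod 4 = 1, so the flip contributes +1; sign now -1
(12153/3033): 12153 mod 3033 = 21, so (12153/3033) = (21/3033)
flip (21/3033) -> (3033/21): both odd, 21 mod 4 = 1, 3033 mod 4 = 1, so the flip contributes +1; sign now -1
(3033/21): 3033 mod 21 = 9, so (3033/21) = (9/21)
flip (9/21) -> (21/9): both odd, 9 mod 4 = 1, 21 mod 4 = 1, so the flip contributes +1; sign now -1
(21/9): 21 mod 9 = 3, so (21/9) = (3/9)
flip (3/9) -> (9/3): both odd, 3 mod 4 = 3, 9 mod 4 = 1, so the flip contributes +1; sign now -1
(9/3): 9 mod 3 = 0, so (9/3) = (0/3)
reached (0/3); gcd(a, n) > 1, so (0/3) = 0 and the symbol is 0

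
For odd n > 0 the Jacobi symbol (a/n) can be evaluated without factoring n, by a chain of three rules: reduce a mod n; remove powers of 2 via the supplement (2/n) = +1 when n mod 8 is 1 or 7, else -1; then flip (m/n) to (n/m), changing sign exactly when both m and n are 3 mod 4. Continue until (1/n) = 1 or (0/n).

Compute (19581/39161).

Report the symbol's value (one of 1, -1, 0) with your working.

1

flip (19581/39161) -> (39161/19581): both odd, 19581 mod 4 = 1, 39161 mod 4 = 1, so the flip contributes +1; sign now +1
(39161/19581): 39161 mod 19581 = 19580, so (39161/19581) = (19580/19581)
factor out 2^2: 19580 = 2^2·4895; with 19581 mod 8 = 5, (2/19581) = -1; sign now +1; continue with (4895/19581)
flip (4895/19581) -> (19581/4895): both odd, 4895 mod 4 = 3, 19581 mod 4 = 1, so the flip contributes +1; sign now +1
(19581/4895): 19581 mod 4895 = 1, so (19581/4895) = (1/4895)
reached (1/4895) = 1, so the symbol is +1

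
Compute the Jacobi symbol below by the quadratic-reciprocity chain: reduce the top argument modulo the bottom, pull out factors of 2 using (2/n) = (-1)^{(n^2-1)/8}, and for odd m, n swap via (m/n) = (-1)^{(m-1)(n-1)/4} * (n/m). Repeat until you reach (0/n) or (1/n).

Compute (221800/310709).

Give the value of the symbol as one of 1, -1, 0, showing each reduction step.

-1

221800 = 2^3·27725; (2/310709) = -1 since 310709 mod 8 = 5, so (221800/310709) = (-1)^3·(27725/310709); sign now -1
reciprocity: (27725/310709) = +1·(310709/27725) since 27725 mod 4 = 1, 310709 mod 4 = 1; sign now -1
(310709/27725) = (5734/27725)   [reduce mod 27725]
5734 = 2^1·2867; (2/27725) = -1 since 27725 mod 8 = 5, so (5734/27725) = (-1)^1·(2867/27725); sign now +1
reciprocity: (2867/27725) = +1·(27725/2867) since 2867 mod 4 = 3, 27725 mod 4 = 1; sign now +1
(27725/2867) = (1922/2867)   [reduce mod 2867]
1922 = 2^1·961; (2/2867) = -1 since 2867 mod 8 = 3, so (1922/2867) = (-1)^1·(961/2867); sign now -1
reciprocity: (961/2867) = +1·(2867/961) since 961 mod 4 = 1, 2867 mod 4 = 3; sign now -1
(2867/961) = (945/961)   [reduce mod 961]
reciprocity: (945/961) = +1·(961/945) since 945 mod 4 = 1, 961 mod 4 = 1; sign now -1
(961/945) = (16/945)   [reduce mod 945]
16 = 2^4·1; (2/945) = +1 since 945 mod 8 = 1, so (16/945) = (+1)^4·(1/945); sign now -1
(1/945) = 1; final value = sign = -1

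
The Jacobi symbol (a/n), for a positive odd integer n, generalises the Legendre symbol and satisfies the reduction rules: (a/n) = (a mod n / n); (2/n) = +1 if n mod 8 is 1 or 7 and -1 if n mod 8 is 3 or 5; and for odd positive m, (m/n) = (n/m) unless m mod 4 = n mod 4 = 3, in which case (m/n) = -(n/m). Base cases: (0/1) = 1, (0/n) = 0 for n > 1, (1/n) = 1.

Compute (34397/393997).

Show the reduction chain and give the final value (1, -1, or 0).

-1

flip (34397/393997) -> (393997/34397): both odd, 34397 mod 4 = 1, 393997 mod 4 = 1, so the flip contributes +1; sign now +1
(393997/34397): 393997 mod 34397 = 15630, so (393997/34397) = (15630/34397)
factor out 2^1: 15630 = 2^1·7815; with 34397 mod 8 = 5, (2/34397) = -1; sign now -1; continue with (7815/34397)
flip (7815/34397) -> (34397/7815): both odd, 7815 mod 4 = 3, 34397 mod 4 = 1, so the flip contributes +1; sign now -1
(34397/7815): 34397 mod 7815 = 3137, so (34397/7815) = (3137/7815)
flip (3137/7815) -> (7815/3137): both odd, 3137 mod 4 = 1, 7815 mod 4 = 3, so the flip contributes +1; sign now -1
(7815/3137): 7815 mod 3137 = 1541, so (7815/3137) = (1541/3137)
flip (1541/3137) -> (3137/1541): both odd, 1541 mod 4 = 1, 3137 mod 4 = 1, so the flip contributes +1; sign now -1
(3137/1541): 3137 mod 1541 = 55, so (3137/1541) = (55/1541)
flip (55/1541) -> (1541/55): both odd, 55 mod 4 = 3, 1541 mod 4 = 1, so the flip contributes +1; sign now -1
(1541/55): 1541 mod 55 = 1, so (1541/55) = (1/55)
reached (1/55) = 1, so the symbol is -1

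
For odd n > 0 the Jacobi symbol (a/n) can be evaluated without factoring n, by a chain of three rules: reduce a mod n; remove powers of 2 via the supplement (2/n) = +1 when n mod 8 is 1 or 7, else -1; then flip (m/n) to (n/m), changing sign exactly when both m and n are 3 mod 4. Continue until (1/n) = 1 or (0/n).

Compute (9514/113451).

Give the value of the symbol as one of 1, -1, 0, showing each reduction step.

1

9514 = 2^1·4757; (2/113451) = -1 since 113451 mod 8 = 3, so (9514/113451) = (-1)^1·(4757/113451); sign now -1
reciprocity: (4757/113451) = +1·(113451/4757) since 4757 mod 4 = 1, 113451 mod 4 = 3; sign now -1
(113451/4757) = (4040/4757)   [reduce mod 4757]
4040 = 2^3·505; (2/4757) = -1 since 4757 mod 8 = 5, so (4040/4757) = (-1)^3·(505/4757); sign now +1
reciprocity: (505/4757) = +1·(4757/505) since 505 mod 4 = 1, 4757 mod 4 = 1; sign now +1
(4757/505) = (212/505)   [reduce mod 505]
212 = 2^2·53; (2/505) = +1 since 505 mod 8 = 1, so (212/505) = (+1)^2·(53/505); sign now +1
reciprocity: (53/505) = +1·(505/53) since 53 mod 4 = 1, 505 mod 4 = 1; sign now +1
(505/53) = (28/53)   [reduce mod 53]
28 = 2^2·7; (2/53) = -1 since 53 mod 8 = 5, so (28/53) = (-1)^2·(7/53); sign now +1
reciprocity: (7/53) = +1·(53/7) since 7 mod 4 = 3, 53 mod 4 = 1; sign now +1
(53/7) = (4/7)   [reduce mod 7]
4 = 2^2·1; (2/7) = +1 since 7 mod 8 = 7, so (4/7) = (+1)^2·(1/7); sign now +1
(1/7) = 1; final value = sign = +1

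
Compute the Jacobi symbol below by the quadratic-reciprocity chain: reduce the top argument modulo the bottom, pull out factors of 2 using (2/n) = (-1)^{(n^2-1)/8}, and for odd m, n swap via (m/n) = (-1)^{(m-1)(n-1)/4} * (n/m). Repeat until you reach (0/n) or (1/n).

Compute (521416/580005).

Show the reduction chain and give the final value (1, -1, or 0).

-1

factor out 2^3: 521416 = 2^3·65177; with 580005 mod 8 = 5, (2/580005) = -1; sign now -1; continue with (65177/580005)
flip (65177/580005) -> (580005/65177): both odd, 65177 mod 4 = 1, 580005 mod 4 = 1, so the flip contributes +1; sign now -1
(580005/65177): 580005 mod 65177 = 58589, so (580005/65177) = (58589/65177)
flip (58589/65177) -> (65177/58589): both odd, 58589 mod 4 = 1, 65177 mod 4 = 1, so the flip contributes +1; sign now -1
(65177/58589): 65177 mod 58589 = 6588, so (65177/58589) = (6588/58589)
factor out 2^2: 6588 = 2^2·1647; with 58589 mod 8 = 5, (2/58589) = -1; sign now -1; continue with (1647/58589)
flip (1647/58589) -> (58589/1647): both odd, 1647 mod 4 = 3, 58589 mod 4 = 1, so the flip contributes +1; sign now -1
(58589/1647): 58589 mod 1647 = 944, so (58589/1647) = (944/1647)
factor out 2^4: 944 = 2^4·59; with 1647 mod 8 = 7, (2/1647) = +1; sign now -1; continue with (59/1647)
flip (59/1647) -> (1647/59): both odd, 59 mod 4 = 3, 1647 mod 4 = 3, so the flip contributes -1; sign now +1
(1647/59): 1647 mod 59 = 54, so (1647/59) = (54/59)
factor out 2^1: 54 = 2^1·27; with 59 mod 8 = 3, (2/59) = -1; sign now -1; continue with (27/59)
flip (27/59) -> (59/27): both odd, 27 mod 4 = 3, 59 mod 4 = 3, so the flip contributes -1; sign now +1
(59/27): 59 mod 27 = 5, so (59/27) = (5/27)
flip (5/27) -> (27/5): both odd, 5 mod 4 = 1, 27 mod 4 = 3, so the flip contributes +1; sign now +1
(27/5): 27 mod 5 = 2, so (27/5) = (2/5)
factor out 2^1: 2 = 2^1·1; with 5 mod 8 = 5, (2/5) = -1; sign now -1; continue with (1/5)
reached (1/5) = 1, so the symbol is -1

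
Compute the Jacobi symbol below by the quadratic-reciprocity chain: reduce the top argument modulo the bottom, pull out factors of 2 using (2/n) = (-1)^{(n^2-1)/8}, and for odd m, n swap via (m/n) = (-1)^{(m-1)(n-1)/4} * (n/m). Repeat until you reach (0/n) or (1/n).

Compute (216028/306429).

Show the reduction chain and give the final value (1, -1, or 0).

factor out 2^2: 216028 = 2^2·54007; with 306429 mod 8 = 5, (2/306429) = -1; sign now +1; continue with (54007/306429)
flip (54007/306429) -> (306429/54007): both odd, 54007 mod 4 = 3, 306429 mod 4 = 1, so the flip contributes +1; sign now +1
(306429/54007): 306429 mod 54007 = 36394, so (306429/54007) = (36394/54007)
factor out 2^1: 36394 = 2^1·18197; with 54007 mod 8 = 7, (2/54007) = +1; sign now +1; continue with (18197/54007)
flip (18197/54007) -> (54007/18197): both odd, 18197 mod 4 = 1, 54007 mod 4 = 3, so the flip contributes +1; sign now +1
(54007/18197): 54007 mod 18197 = 17613, so (54007/18197) = (17613/18197)
flip (17613/18197) -> (18197/17613): both odd, 17613 mod 4 = 1, 18197 mod 4 = 1, so the flip contributes +1; sign now +1
(18197/17613): 18197 mod 17613 = 584, so (18197/17613) = (584/17613)
factor out 2^3: 584 = 2^3·73; with 17613 mod 8 = 5, (2/17613) = -1; sign now -1; continue with (73/17613)
flip (73/17613) -> (17613/73): both odd, 73 mod 4 = 1, 17613 mod 4 = 1, so the flip contributes +1; sign now -1
(17613/73): 17613 mod 73 = 20, so (17613/73) = (20/73)
factor out 2^2: 20 = 2^2·5; with 73 mod 8 = 1, (2/73) = +1; sign now -1; continue with (5/73)
flip (5/73) -> (73/5): both odd, 5 mod 4 = 1, 73 mod 4 = 1, so the flip contributes +1; sign now -1
(73/5): 73 mod 5 = 3, so (73/5) = (3/5)
flip (3/5) -> (5/3): both odd, 3 mod 4 = 3, 5 mod 4 = 1, so the flip contributes +1; sign now -1
(5/3): 5 mod 3 = 2, so (5/3) = (2/3)
factor out 2^1: 2 = 2^1·1; with 3 mod 8 = 3, (2/3) = -1; sign now +1; continue with (1/3)
reached (1/3) = 1, so the symbol is +1

1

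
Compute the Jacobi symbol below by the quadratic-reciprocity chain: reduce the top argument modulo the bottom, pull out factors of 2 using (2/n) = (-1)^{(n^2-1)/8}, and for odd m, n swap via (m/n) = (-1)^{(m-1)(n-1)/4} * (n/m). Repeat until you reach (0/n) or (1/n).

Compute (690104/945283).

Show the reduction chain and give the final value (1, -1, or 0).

1

690104 = 2^3·86263; (2/945283) = -1 since 945283 mod 8 = 3, so (690104/945283) = (-1)^3·(86263/945283); sign now -1
reciprocity: (86263/945283) = -1·(945283/86263) since 86263 mod 4 = 3, 945283 mod 4 = 3; sign now +1
(945283/86263) = (82653/86263)   [reduce mod 86263]
reciprocity: (82653/86263) = +1·(86263/82653) since 82653 mod 4 = 1, 86263 mod 4 = 3; sign now +1
(86263/82653) = (3610/82653)   [reduce mod 82653]
3610 = 2^1·1805; (2/82653) = -1 since 82653 mod 8 = 5, so (3610/82653) = (-1)^1·(1805/82653); sign now -1
reciprocity: (1805/82653) = +1·(82653/1805) since 1805 mod 4 = 1, 82653 mod 4 = 1; sign now -1
(82653/1805) = (1428/1805)   [reduce mod 1805]
1428 = 2^2·357; (2/1805) = -1 since 1805 mod 8 = 5, so (1428/1805) = (-1)^2·(357/1805); sign now -1
reciprocity: (357/1805) = +1·(1805/357) since 357 mod 4 = 1, 1805 mod 4 = 1; sign now -1
(1805/357) = (20/357)   [reduce mod 357]
20 = 2^2·5; (2/357) = -1 since 357 mod 8 = 5, so (20/357) = (-1)^2·(5/357); sign now -1
reciprocity: (5/357) = +1·(357/5) since 5 mod 4 = 1, 357 mod 4 = 1; sign now -1
(357/5) = (2/5)   [reduce mod 5]
2 = 2^1·1; (2/5) = -1 since 5 mod 8 = 5, so (2/5) = (-1)^1·(1/5); sign now +1
(1/5) = 1; final value = sign = +1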